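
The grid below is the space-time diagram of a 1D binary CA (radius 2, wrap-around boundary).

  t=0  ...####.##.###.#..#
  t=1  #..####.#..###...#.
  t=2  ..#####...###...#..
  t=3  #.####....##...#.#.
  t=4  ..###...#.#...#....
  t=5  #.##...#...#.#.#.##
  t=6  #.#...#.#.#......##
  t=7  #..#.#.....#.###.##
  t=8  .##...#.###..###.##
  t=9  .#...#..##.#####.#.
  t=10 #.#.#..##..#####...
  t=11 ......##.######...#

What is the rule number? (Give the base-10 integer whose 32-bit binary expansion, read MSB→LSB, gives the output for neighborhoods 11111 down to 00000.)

3805069767

  [31] ##### => #  t=2,i=4
  [30] ####. => #  t=0,i=5
  [29] ###.# => #  t=0,i=6
  [28] ###.. => .  t=1,i=13
  [27] ##.## => .  t=0,i=7
  [26] ##.#. => .  t=0,i=14
  [25] ##..# => #  t=7,i=1
  [24] ##... => .  t=1,i=14
  [23] #.### => #  t=0,i=11
  [22] #.##. => #  t=0,i=8
  [21] #.#.# => .  t=3,i=0
  [20] #.#.. => .  t=0,i=15
  [19] #..## => #  t=1,i=2
  [18] #..#. => #  t=0,i=17
  [17] #...# => .  t=0,i=1
  [16] #.... => .  t=2,i=18
  [15] .#### => #  t=0,i=4
  [14] .###. => #  t=0,i=12
  [13] .##.# => .  t=0,i=9
  [12] .##.. => .  t=3,i=11
  [11] .#.## => .  t=3,i=1
  [10] .#.#. => .  t=1,i=18
  [9] .#..# => .  t=0,i=16
  [8] .#... => #  t=0,i=0
  [7] ..### => #  t=0,i=3
  [6] ..##. => #  t=3,i=10
  [5] ..#.# => .  t=1,i=17
  [4] ..#.. => .  t=0,i=18
  [3] ...## => .  t=0,i=2
  [2] ...#. => #  t=1,i=16
  [1] ....# => #  t=2,i=0
  [0] ..... => #  t=4,i=17
  bits 11100010110011001100000111000111 = 3805069767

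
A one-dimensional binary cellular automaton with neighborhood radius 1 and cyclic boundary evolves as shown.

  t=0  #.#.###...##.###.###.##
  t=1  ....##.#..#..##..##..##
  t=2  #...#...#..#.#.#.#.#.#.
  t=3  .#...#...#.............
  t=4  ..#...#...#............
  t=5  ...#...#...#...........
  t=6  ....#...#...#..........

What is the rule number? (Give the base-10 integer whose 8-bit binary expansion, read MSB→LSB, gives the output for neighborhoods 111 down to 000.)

152

  ### -> #   bit 7 = 1  t=0,i=5
  ##. -> .   bit 6 = 0  t=0,i=0
  #.# -> .   bit 5 = 0  t=0,i=1
  #.. -> #   bit 4 = 1  t=0,i=7
  .## -> #   bit 3 = 1  t=0,i=4
  .#. -> .   bit 2 = 0  t=0,i=2
  ..# -> .   bit 1 = 0  t=0,i=9
  ... -> .   bit 0 = 0  t=0,i=8
  bits 10011000 = 152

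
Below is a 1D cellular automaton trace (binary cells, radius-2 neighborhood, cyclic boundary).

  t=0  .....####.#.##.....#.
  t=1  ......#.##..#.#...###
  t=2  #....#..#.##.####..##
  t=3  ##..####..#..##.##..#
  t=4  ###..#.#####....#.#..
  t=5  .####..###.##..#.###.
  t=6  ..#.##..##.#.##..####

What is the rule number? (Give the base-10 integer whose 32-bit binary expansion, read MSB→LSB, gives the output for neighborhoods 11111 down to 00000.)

3084306196

  ##### -> #   bit 31 = 1  t=4,i=9
  ####. -> .   bit 30 = 0  t=0,i=7
  ###.# -> #   bit 29 = 1  t=0,i=8
  ###.. -> #   bit 28 = 1  t=1,i=20
  ##.## -> .   bit 27 = 0  t=2,i=12
  ##.#. -> #   bit 26 = 1  t=0,i=9
  ##..# -> #   bit 25 = 1  t=1,i=10
  ##... -> #   bit 24 = 1  t=0,i=14
  #.### -> #   bit 23 = 1  t=2,i=13
  #.##. -> #   bit 22 = 1  t=0,i=12
  #.#.# -> .   bit 21 = 0  t=0,i=10
  #.#.. -> #   bit 20 = 1  t=1,i=14
  #..## -> .   bit 19 = 0  t=2,i=18
  #..#. -> #   bit 18 = 1  t=1,i=11
  #...# -> #   bit 17 = 1  t=1,i=16
  #.... -> .   bit 16 = 0  t=0,i=0
  .#### -> #   bit 15 = 1  t=0,i=6
  .###. -> #   bit 14 = 1  t=1,i=19
  .##.# -> .   bit 13 = 0  t=2,i=11
  .##.. -> .   bit 12 = 0  t=0,i=13
  .#.## -> .   bit 11 = 0  t=0,i=11
  .#.#. -> #   bit 10 = 1  t=1,i=13
  .#..# -> #   bit 9 = 1  t=2,i=6
  .#... -> #   bit 8 = 1  t=0,i=20
  ..### -> .   bit 7 = 0  t=0,i=5
  ..##. -> .   bit 6 = 0  t=3,i=13
  ..#.# -> .   bit 5 = 0  t=1,i=6
  ..#.. -> #   bit 4 = 1  t=0,i=19
  ...## -> .   bit 3 = 0  t=0,i=4
  ...#. -> #   bit 2 = 1  t=0,i=18
  ....# -> .   bit 1 = 0  t=0,i=3
  ..... -> .   bit 0 = 0  t=0,i=1
  bits 10110111110101101100011100010100 = 3084306196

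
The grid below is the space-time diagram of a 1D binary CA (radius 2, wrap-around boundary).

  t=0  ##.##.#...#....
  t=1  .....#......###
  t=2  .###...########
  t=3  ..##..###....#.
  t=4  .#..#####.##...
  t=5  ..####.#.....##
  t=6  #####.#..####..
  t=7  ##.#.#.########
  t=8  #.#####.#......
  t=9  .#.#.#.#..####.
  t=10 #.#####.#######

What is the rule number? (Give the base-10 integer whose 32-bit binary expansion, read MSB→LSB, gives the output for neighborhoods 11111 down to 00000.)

1445842571

  nb #####: next=.  (t=2,i=9, bit31=0)
  nb ####.: next=#  (t=2,i=13, bit30=1)
  nb ###.#: next=.  (t=2,i=14, bit29=0)
  nb ###..: next=#  (t=1,i=14, bit28=1)
  nb ##.##: next=.  (t=0,i=2, bit27=0)
  nb ##.#.: next=#  (t=0,i=5, bit26=1)
  nb ##..#: next=#  (t=3,i=4, bit25=1)
  nb ##...: next=.  (t=1,i=0, bit24=0)
  nb #.###: next=.  (t=2,i=1, bit23=0)
  nb #.##.: next=.  (t=0,i=3, bit22=0)
  nb #.#.#: next=#  (t=7,i=3, bit21=1)
  nb #.#..: next=.  (t=0,i=6, bit20=0)
  nb #..##: next=#  (t=3,i=5, bit19=1)
  nb #..#.: next=#  (t=9,i=0, bit18=1)
  nb #...#: next=.  (t=0,i=8, bit17=0)
  nb #....: next=#  (t=0,i=12, bit16=1)
  nb .####: next=#  (t=2,i=8, bit15=1)
  nb .###.: next=#  (t=1,i=13, bit14=1)
  nb .##.#: next=.  (t=0,i=1, bit13=0)
  nb .##..: next=.  (t=3,i=3, bit12=0)
  nb .#.##: next=#  (t=7,i=6, bit11=1)
  nb .#.#.: next=#  (t=7,i=4, bit10=1)
  nb .#..#: next=#  (t=4,i=2, bit9=1)
  nb .#...: next=.  (t=0,i=7, bit8=0)
  nb ..###: next=#  (t=1,i=12, bit7=1)
  nb ..##.: next=.  (t=0,i=0, bit6=0)
  nb ..#.#: next=.  (t=8,i=0, bit5=0)
  nb ..#..: next=.  (t=0,i=10, bit4=0)
  nb ...##: next=#  (t=0,i=14, bit3=1)
  nb ...#.: next=.  (t=0,i=9, bit2=0)
  nb ....#: next=#  (t=0,i=13, bit1=1)
  nb .....: next=#  (t=1,i=2, bit0=1)
  bits 01010110001011011100111010001011 = 1445842571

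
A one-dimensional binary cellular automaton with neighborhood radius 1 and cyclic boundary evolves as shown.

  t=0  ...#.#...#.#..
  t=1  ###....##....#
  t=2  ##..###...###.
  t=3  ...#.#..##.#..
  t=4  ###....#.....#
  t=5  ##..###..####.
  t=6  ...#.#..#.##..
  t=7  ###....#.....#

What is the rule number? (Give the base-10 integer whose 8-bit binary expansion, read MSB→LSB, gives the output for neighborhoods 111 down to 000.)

131

  [7] ### => #  t=1,i=0
  [6] ##. => .  t=1,i=2
  [5] #.# => .  t=0,i=4
  [4] #.. => .  t=0,i=6
  [3] .## => .  t=1,i=7
  [2] .#. => .  t=0,i=3
  [1] ..# => #  t=0,i=2
  [0] ... => #  t=0,i=0
  bits 10000011 = 131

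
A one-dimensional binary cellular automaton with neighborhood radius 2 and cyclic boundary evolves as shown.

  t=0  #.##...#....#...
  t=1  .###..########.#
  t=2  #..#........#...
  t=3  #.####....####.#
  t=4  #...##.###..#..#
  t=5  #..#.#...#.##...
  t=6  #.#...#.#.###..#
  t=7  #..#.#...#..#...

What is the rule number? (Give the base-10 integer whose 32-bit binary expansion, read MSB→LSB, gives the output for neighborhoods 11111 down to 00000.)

  [31] ##### => .  t=1,i=8
  [30] ####. => #  t=1,i=12
  [29] ###.# => .  t=1,i=13
  [28] ###.. => #  t=1,i=3
  [27] ##.## => .  t=3,i=1
  [26] ##.#. => .  t=1,i=14
  [25] ##..# => .  t=1,i=4
  [24] ##... => .  t=0,i=4
  [23] #.### => .  t=1,i=1
  [22] #.##. => #  t=0,i=2
  [21] #.#.# => .  t=1,i=15
  [20] #.#.. => .  t=5,i=5
  [19] #..## => .  t=1,i=5
  [18] #..#. => #  t=2,i=2
  [17] #...# => .  t=0,i=5
  [16] #.... => #  t=0,i=9
  [15] .#### => .  t=1,i=7
  [14] .###. => .  t=1,i=2
  [13] .##.# => #  t=3,i=0
  [12] .##.. => #  t=0,i=3
  [11] .#.## => #  t=0,i=1
  [10] .#.#. => .  t=5,i=4
  [9] .#..# => .  t=2,i=1
  [8] .#... => #  t=0,i=8
  [7] ..### => .  t=1,i=6
  [6] ..##. => .  t=4,i=4
  [5] ..#.# => .  t=0,i=0
  [4] ..#.. => #  t=0,i=7
  [3] ...## => #  t=3,i=9
  [2] ...#. => #  t=0,i=6
  [1] ....# => #  t=0,i=10
  [0] ..... => .  t=2,i=6
  bits 01010000010001010011100100011110 = 1346713886

1346713886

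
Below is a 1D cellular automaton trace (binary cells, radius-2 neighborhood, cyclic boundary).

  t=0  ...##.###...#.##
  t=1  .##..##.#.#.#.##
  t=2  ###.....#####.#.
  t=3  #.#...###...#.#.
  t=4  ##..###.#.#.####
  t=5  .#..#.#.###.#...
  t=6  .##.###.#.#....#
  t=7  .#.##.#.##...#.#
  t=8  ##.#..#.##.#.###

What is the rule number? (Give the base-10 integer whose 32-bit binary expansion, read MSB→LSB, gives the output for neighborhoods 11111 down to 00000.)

954341050

  nb #####: next=.  (t=2,i=10, bit31=0)
  nb ####.: next=.  (t=2,i=11, bit30=0)
  nb ###.#: next=#  (t=2,i=12, bit29=1)
  nb ###..: next=#  (t=0,i=8, bit28=1)
  nb ##.##: next=#  (t=0,i=5, bit27=1)
  nb ##.#.: next=.  (t=1,i=7, bit26=0)
  nb ##..#: next=.  (t=1,i=3, bit25=0)
  nb ##...: next=.  (t=0,i=0, bit24=0)
  nb #.###: next=#  (t=0,i=6, bit23=1)
  nb #.##.: next=#  (t=0,i=14, bit22=1)
  nb #.#.#: next=#  (t=1,i=8, bit21=1)
  nb #.#..: next=.  (t=3,i=2, bit20=0)
  nb #..##: next=.  (t=1,i=4, bit19=0)
  nb #..#.: next=.  (t=5,i=3, bit18=0)
  nb #...#: next=#  (t=0,i=1, bit17=1)
  nb #....: next=.  (t=2,i=4, bit16=0)
  nb .####: next=.  (t=2,i=9, bit15=0)
  nb .###.: next=.  (t=0,i=7, bit14=0)
  nb .##.#: next=.  (t=0,i=4, bit13=0)
  nb .##..: next=#  (t=0,i=15, bit12=1)
  nb .#.##: next=.  (t=0,i=13, bit11=0)
  nb .#.#.: next=#  (t=1,i=9, bit10=1)
  nb .#..#: next=#  (t=5,i=2, bit9=1)
  nb .#...: next=.  (t=3,i=3, bit8=0)
  nb ..###: next=#  (t=2,i=8, bit7=1)
  nb ..##.: next=.  (t=0,i=3, bit6=0)
  nb ..#.#: next=#  (t=0,i=12, bit5=1)
  nb ..#..: next=#  (t=5,i=1, bit4=1)
  nb ...##: next=#  (t=0,i=2, bit3=1)
  nb ...#.: next=.  (t=0,i=11, bit2=0)
  nb ....#: next=#  (t=2,i=6, bit1=1)
  nb .....: next=.  (t=2,i=5, bit0=0)
  bits 00111000111000100001011010111010 = 954341050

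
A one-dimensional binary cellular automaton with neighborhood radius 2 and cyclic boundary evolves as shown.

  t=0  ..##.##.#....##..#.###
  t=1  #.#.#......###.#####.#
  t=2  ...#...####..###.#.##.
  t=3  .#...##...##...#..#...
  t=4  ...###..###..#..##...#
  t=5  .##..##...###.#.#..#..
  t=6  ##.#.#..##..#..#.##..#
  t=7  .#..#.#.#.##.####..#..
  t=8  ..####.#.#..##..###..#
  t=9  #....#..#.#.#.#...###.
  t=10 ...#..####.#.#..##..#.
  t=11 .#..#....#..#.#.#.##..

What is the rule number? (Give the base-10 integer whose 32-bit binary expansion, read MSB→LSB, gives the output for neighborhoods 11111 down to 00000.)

  [31] ##### => #  t=1,i=17
  [30] ####. => .  t=1,i=18
  [29] ###.# => #  t=1,i=13
  [28] ###.. => #  t=0,i=21
  [27] ##.## => #  t=0,i=4
  [26] ##.#. => .  t=0,i=7
  [25] ##..# => #  t=0,i=0
  [24] ##... => .  t=2,i=21
  [23] #.### => #  t=0,i=19
  [22] #.##. => .  t=0,i=5
  [21] #.#.# => .  t=1,i=2
  [20] #.#.. => .  t=0,i=8
  [19] #..## => .  t=0,i=1
  [18] #..#. => #  t=0,i=16
  [17] #...# => #  t=2,i=5
  [16] #.... => .  t=0,i=10
  [15] .#### => .  t=1,i=16
  [14] .###. => .  t=0,i=20
  [13] .##.# => .  t=0,i=3
  [12] .##.. => .  t=0,i=14
  [11] .#.## => #  t=0,i=18
  [10] .#.#. => #  t=1,i=3
  [9] .#..# => #  t=3,i=16
  [8] .#... => .  t=0,i=9
  [7] ..### => .  t=1,i=11
  [6] ..##. => #  t=0,i=2
  [5] ..#.# => #  t=0,i=17
  [4] ..#.. => .  t=2,i=3
  [3] ...## => #  t=0,i=12
  [2] ...#. => .  t=2,i=2
  [1] ....# => #  t=0,i=11
  [0] ..... => #  t=1,i=7
  bits 10111010100001100000111001101011 = 3129347691

3129347691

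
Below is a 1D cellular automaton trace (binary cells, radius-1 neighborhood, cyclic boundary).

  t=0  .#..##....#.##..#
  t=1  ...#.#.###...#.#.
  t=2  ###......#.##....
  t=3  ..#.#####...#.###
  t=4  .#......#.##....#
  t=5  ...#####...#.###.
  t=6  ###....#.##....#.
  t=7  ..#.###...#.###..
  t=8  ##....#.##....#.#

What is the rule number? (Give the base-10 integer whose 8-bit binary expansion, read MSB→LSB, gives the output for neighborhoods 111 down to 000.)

  nb ###: next=.  (t=1,i=8, bit7=0)
  nb ##.: next=#  (t=0,i=5, bit6=1)
  nb #.#: next=.  (t=0,i=0, bit5=0)
  nb #..: next=.  (t=0,i=2, bit4=0)
  nb .##: next=.  (t=0,i=4, bit3=0)
  nb .#.: next=.  (t=0,i=1, bit2=0)
  nb ..#: next=#  (t=0,i=3, bit1=1)
  nb ...: next=#  (t=0,i=7, bit0=1)
  bits 01000011 = 67

67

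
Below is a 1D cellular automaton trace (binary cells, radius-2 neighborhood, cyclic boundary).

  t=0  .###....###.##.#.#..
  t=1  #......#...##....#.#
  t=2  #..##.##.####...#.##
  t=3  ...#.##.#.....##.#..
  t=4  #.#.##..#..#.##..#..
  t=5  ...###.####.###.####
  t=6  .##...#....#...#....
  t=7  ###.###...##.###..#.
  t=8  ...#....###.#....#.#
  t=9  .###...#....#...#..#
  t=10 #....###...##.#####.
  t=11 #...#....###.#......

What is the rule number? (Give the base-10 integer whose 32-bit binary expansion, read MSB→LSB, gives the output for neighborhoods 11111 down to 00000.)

139860573

  [31] ##### => .  t=10,i=16
  [30] ####. => .  t=2,i=11
  [29] ###.# => .  t=0,i=10
  [28] ###.. => .  t=0,i=3
  [27] ##.## => #  t=0,i=11
  [26] ##.#. => .  t=0,i=14
  [25] ##..# => .  t=2,i=1
  [24] ##... => .  t=0,i=4
  [23] #.### => .  t=2,i=9
  [22] #.##. => #  t=0,i=12
  [21] #.#.# => .  t=0,i=15
  [20] #.#.. => #  t=0,i=17
  [19] #..## => .  t=2,i=2
  [18] #..#. => #  t=4,i=7
  [17] #...# => #  t=0,i=19
  [16] #.... => .  t=0,i=5
  [15] .#### => .  t=2,i=10
  [14] .###. => .  t=0,i=2
  [13] .##.# => .  t=0,i=13
  [12] .##.. => #  t=1,i=0
  [11] .#.## => #  t=1,i=18
  [10] .#.#. => .  t=0,i=16
  [9] .#..# => #  t=4,i=9
  [8] .#... => .  t=0,i=18
  [7] ..### => .  t=0,i=1
  [6] ..##. => #  t=1,i=11
  [5] ..#.# => .  t=1,i=17
  [4] ..#.. => #  t=1,i=7
  [3] ...## => #  t=0,i=0
  [2] ...#. => #  t=1,i=6
  [1] ....# => .  t=0,i=6
  [0] ..... => #  t=1,i=3
  bits 00001000010101100001101001011101 = 139860573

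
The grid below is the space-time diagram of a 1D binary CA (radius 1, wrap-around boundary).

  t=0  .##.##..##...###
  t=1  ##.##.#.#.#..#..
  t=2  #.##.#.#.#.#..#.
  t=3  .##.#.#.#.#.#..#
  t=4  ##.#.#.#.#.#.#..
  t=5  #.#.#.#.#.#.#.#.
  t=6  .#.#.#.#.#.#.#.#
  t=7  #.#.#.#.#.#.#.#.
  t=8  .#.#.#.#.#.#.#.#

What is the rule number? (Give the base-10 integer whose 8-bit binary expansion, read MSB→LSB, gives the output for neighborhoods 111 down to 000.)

  ###|.  b7=0 t=0,i=14
  ##.|.  b6=0 t=0,i=2
  #.#|#  b5=1 t=0,i=0
  #..|#  b4=1 t=0,i=6
  .##|#  b3=1 t=0,i=1
  .#.|.  b2=0 t=1,i=6
  ..#|.  b1=0 t=0,i=7
  ...|.  b0=0 t=0,i=11
  bits 00111000 = 56

56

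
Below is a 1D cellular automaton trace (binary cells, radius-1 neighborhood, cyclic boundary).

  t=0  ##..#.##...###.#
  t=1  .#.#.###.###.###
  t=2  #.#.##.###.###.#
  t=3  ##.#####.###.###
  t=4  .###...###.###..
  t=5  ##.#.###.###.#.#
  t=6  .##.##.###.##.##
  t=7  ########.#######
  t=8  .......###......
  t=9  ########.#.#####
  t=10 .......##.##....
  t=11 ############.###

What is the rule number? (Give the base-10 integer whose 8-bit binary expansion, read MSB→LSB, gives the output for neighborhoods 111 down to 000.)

  [7] ### => .  t=0,i=0
  [6] ##. => #  t=0,i=1
  [5] #.# => #  t=0,i=5
  [4] #.. => .  t=0,i=2
  [3] .## => #  t=0,i=6
  [2] .#. => .  t=0,i=4
  [1] ..# => #  t=0,i=3
  [0] ... => #  t=0,i=9
  bits 01101011 = 107

107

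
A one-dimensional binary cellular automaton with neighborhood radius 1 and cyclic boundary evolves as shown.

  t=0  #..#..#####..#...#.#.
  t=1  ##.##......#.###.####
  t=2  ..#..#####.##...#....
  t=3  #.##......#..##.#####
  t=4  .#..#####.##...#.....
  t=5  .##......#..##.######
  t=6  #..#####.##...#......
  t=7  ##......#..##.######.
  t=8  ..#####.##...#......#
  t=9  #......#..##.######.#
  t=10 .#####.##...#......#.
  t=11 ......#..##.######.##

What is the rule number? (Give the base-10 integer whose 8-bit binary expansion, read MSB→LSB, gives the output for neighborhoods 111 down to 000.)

  nb ###: next=.  (t=0,i=7, bit7=0)
  nb ##.: next=.  (t=0,i=10, bit6=0)
  nb #.#: next=#  (t=0,i=18, bit5=1)
  nb #..: next=#  (t=0,i=1, bit4=1)
  nb .##: next=.  (t=0,i=6, bit3=0)
  nb .#.: next=#  (t=0,i=0, bit2=1)
  nb ..#: next=.  (t=0,i=2, bit1=0)
  nb ...: next=#  (t=0,i=15, bit0=1)
  bits 00110101 = 53

53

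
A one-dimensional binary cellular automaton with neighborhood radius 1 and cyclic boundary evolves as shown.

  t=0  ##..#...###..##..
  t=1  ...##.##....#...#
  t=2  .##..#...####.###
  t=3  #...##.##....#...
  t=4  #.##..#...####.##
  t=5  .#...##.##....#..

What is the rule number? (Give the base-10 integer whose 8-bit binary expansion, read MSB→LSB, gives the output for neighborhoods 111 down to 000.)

  ###|.  b7=0 t=0,i=9
  ##.|.  b6=0 t=0,i=1
  #.#|#  b5=1 t=1,i=5
  #..|.  b4=0 t=0,i=2
  .##|.  b3=0 t=0,i=0
  .#.|#  b2=1 t=0,i=4
  ..#|#  b1=1 t=0,i=3
  ...|#  b0=1 t=0,i=6
  bits 00100111 = 39

39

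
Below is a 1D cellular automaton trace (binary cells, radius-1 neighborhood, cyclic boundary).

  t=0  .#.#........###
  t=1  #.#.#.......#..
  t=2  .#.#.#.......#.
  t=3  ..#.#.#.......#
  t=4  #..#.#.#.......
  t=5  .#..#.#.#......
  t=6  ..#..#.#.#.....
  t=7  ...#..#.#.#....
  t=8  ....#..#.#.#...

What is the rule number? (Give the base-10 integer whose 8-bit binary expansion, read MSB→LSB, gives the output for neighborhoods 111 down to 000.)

  nb ###: next=.  (t=0,i=13, bit7=0)
  nb ##.: next=.  (t=0,i=14, bit6=0)
  nb #.#: next=#  (t=0,i=0, bit5=1)
  nb #..: next=#  (t=0,i=4, bit4=1)
  nb .##: next=#  (t=0,i=12, bit3=1)
  nb .#.: next=.  (t=0,i=1, bit2=0)
  nb ..#: next=.  (t=0,i=11, bit1=0)
  nb ...: next=.  (t=0,i=5, bit0=0)
  bits 00111000 = 56

56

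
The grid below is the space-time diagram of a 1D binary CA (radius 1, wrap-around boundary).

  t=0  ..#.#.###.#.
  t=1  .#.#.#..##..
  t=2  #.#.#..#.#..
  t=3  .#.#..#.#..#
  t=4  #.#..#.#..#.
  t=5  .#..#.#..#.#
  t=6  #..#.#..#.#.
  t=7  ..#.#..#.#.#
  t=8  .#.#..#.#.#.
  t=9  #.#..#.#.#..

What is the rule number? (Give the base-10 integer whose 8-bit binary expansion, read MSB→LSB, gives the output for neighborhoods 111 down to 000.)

  [7] ### => .  t=0,i=7
  [6] ##. => #  t=0,i=8
  [5] #.# => #  t=0,i=3
  [4] #.. => .  t=0,i=11
  [3] .## => .  t=0,i=6
  [2] .#. => .  t=0,i=2
  [1] ..# => #  t=0,i=1
  [0] ... => .  t=0,i=0
  bits 01100010 = 98

98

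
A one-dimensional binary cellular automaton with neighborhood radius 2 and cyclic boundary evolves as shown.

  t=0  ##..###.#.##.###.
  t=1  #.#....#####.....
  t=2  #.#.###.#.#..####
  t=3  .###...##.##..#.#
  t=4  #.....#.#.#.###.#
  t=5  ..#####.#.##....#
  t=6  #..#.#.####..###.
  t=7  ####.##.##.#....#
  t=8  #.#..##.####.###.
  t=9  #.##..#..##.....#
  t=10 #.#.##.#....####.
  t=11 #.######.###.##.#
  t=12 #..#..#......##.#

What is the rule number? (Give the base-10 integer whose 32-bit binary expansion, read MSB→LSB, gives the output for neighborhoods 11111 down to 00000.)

  #####|.  b31=0 t=1,i=9
  ####.|#  b30=1 t=1,i=10
  ###.#|.  b29=0 t=0,i=6
  ###..|.  b28=0 t=1,i=11
  ##.##|.  b27=0 t=0,i=12
  ##.#.|#  b26=1 t=0,i=7
  ##..#|#  b25=1 t=0,i=2
  ##...|.  b24=0 t=1,i=12
  #.###|.  b23=0 t=0,i=13
  #.##.|#  b22=1 t=0,i=0
  #.#.#|#  b21=1 t=0,i=8
  #.#..|#  b20=1 t=1,i=2
  #..##|.  b19=0 t=0,i=3
  #..#.|#  b18=1 t=3,i=13
  #...#|.  b17=0 t=3,i=5
  #....|#  b16=1 t=1,i=4
  .####|#  b15=1 t=1,i=8
  .###.|.  b14=0 t=0,i=5
  .##.#|#  b13=1 t=0,i=11
  .##..|.  b12=0 t=0,i=1
  .#.##|#  b11=1 t=0,i=9
  .#.#.|.  b10=0 t=1,i=1
  .#..#|#  b9=1 t=2,i=11
  .#...|.  b8=0 t=1,i=3
  ..###|.  b7=0 t=0,i=4
  ..##.|.  b6=0 t=3,i=7
  ..#.#|#  b5=1 t=1,i=0
  ..#..|.  b4=0 t=5,i=16
  ...##|#  b3=1 t=1,i=6
  ...#.|#  b2=1 t=1,i=16
  ....#|#  b1=1 t=1,i=5
  .....|#  b0=1 t=1,i=14
  bits 01000110011101011010101000101111 = 1182116399

1182116399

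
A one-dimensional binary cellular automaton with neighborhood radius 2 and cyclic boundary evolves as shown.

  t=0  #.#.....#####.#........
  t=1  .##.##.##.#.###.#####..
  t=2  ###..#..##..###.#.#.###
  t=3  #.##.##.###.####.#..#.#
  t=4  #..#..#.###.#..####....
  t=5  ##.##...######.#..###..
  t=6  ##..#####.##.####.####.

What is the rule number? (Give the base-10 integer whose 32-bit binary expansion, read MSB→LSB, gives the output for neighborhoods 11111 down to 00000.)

3079894745

  ##### -> #   bit 31 = 1  t=0,i=10
  ####. -> .   bit 30 = 0  t=0,i=11
  ###.# -> #   bit 29 = 1  t=0,i=12
  ###.. -> #   bit 28 = 1  t=1,i=20
  ##.## -> .   bit 27 = 0  t=1,i=3
  ##.#. -> #   bit 26 = 1  t=0,i=13
  ##..# -> #   bit 25 = 1  t=2,i=3
  ##... -> #   bit 24 = 1  t=1,i=21
  #.### -> #   bit 23 = 1  t=1,i=12
  #.##. -> .   bit 22 = 0  t=1,i=4
  #.#.# -> .   bit 21 = 0  t=1,i=10
  #.#.. -> #   bit 20 = 1  t=0,i=2
  #..## -> .   bit 19 = 0  t=2,i=7
  #..#. -> .   bit 18 = 0  t=2,i=4
  #...# -> #   bit 17 = 1  t=1,i=22
  #.... -> #   bit 16 = 1  t=0,i=4
  .#### -> .   bit 15 = 0  t=0,i=9
  .###. -> #   bit 14 = 1  t=1,i=13
  .##.# -> #   bit 13 = 1  t=1,i=2
  .##.. -> #   bit 12 = 1  t=2,i=9
  .#.## -> .   bit 11 = 0  t=1,i=11
  .#.#. -> #   bit 10 = 1  t=0,i=1
  .#..# -> #   bit 9 = 1  t=2,i=6
  .#... -> .   bit 8 = 0  t=0,i=3
  ..### -> #   bit 7 = 1  t=0,i=8
  ..##. -> #   bit 6 = 1  t=1,i=1
  ..#.# -> .   bit 5 = 0  t=0,i=0
  ..#.. -> #   bit 4 = 1  t=2,i=5
  ...## -> #   bit 3 = 1  t=0,i=7
  ...#. -> .   bit 2 = 0  t=0,i=22
  ....# -> .   bit 1 = 0  t=0,i=6
  ..... -> #   bit 0 = 1  t=0,i=5
  bits 10110111100100110111011011011001 = 3079894745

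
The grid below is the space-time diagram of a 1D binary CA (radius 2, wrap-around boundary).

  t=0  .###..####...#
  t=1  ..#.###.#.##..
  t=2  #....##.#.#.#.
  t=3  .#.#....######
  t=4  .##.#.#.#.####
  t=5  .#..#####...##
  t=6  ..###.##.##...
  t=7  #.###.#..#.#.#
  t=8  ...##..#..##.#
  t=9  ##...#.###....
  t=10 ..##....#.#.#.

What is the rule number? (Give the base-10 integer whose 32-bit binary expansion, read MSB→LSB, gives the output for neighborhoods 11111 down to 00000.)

3815393171

  #####|#  b31=1 t=3,i=10
  ####.|#  b30=1 t=0,i=8
  ###.#|#  b29=1 t=1,i=6
  ###..|.  b28=0 t=0,i=3
  ##.##|.  b27=0 t=4,i=0
  ##.#.|.  b26=0 t=1,i=7
  ##..#|#  b25=1 t=0,i=4
  ##...|#  b24=1 t=0,i=10
  #.###|.  b23=0 t=0,i=1
  #.##.|#  b22=1 t=1,i=10
  #.#.#|#  b21=1 t=1,i=8
  #.#..|.  b20=0 t=2,i=0
  #..##|#  b19=1 t=0,i=5
  #..#.|.  b18=0 t=7,i=8
  #...#|#  b17=1 t=0,i=11
  #....|.  b16=0 t=1,i=13
  .####|.  b15=0 t=0,i=7
  .###.|#  b14=1 t=0,i=2
  .##.#|.  b13=0 t=2,i=6
  .##..|.  b12=0 t=1,i=11
  .#.##|.  b11=0 t=0,i=0
  .#.#.|#  b10=1 t=2,i=9
  .#..#|#  b9=1 t=5,i=2
  .#...|#  b8=1 t=2,i=1
  ..###|#  b7=1 t=0,i=6
  ..##.|.  b6=0 t=2,i=5
  ..#.#|.  b5=0 t=0,i=13
  ..#..|#  b4=1 t=8,i=7
  ...##|.  b3=0 t=2,i=4
  ...#.|.  b2=0 t=0,i=12
  ....#|#  b1=1 t=1,i=0
  .....|#  b0=1 t=6,i=13
  bits 11100011011010100100011110010011 = 3815393171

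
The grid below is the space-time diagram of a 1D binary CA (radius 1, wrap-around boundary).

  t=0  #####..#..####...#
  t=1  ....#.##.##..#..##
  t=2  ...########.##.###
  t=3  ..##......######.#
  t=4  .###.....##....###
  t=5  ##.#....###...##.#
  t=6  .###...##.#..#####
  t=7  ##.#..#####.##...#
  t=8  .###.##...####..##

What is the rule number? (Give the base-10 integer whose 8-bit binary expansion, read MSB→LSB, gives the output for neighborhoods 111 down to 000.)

110

  nb ###: next=.  (t=0,i=0, bit7=0)
  nb ##.: next=#  (t=0,i=4, bit6=1)
  nb #.#: next=#  (t=1,i=5, bit5=1)
  nb #..: next=.  (t=0,i=5, bit4=0)
  nb .##: next=#  (t=0,i=10, bit3=1)
  nb .#.: next=#  (t=0,i=7, bit2=1)
  nb ..#: next=#  (t=0,i=6, bit1=1)
  nb ...: next=.  (t=0,i=15, bit0=0)
  bits 01101110 = 110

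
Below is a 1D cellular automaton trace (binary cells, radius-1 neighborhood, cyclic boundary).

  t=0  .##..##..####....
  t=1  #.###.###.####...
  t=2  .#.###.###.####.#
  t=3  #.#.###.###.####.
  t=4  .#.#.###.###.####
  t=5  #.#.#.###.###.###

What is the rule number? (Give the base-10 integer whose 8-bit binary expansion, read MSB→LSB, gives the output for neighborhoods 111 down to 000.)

  ###|#  b7=1 t=0,i=10
  ##.|#  b6=1 t=0,i=2
  #.#|#  b5=1 t=1,i=1
  #..|#  b4=1 t=0,i=3
  .##|.  b3=0 t=0,i=1
  .#.|.  b2=0 t=1,i=0
  ..#|#  b1=1 t=0,i=0
  ...|.  b0=0 t=0,i=14
  bits 11110010 = 242

242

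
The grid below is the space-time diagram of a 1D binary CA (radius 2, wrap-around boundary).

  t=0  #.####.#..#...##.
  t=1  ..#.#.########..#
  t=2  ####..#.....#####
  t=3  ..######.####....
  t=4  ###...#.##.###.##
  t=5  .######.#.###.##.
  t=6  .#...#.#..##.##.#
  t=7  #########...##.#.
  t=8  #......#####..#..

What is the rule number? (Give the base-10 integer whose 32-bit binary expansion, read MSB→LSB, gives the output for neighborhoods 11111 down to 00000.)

1607878591

  [31] ##### => .  t=1,i=8
  [30] ####. => #  t=0,i=4
  [29] ###.# => .  t=0,i=5
  [28] ###.. => #  t=1,i=13
  [27] ##.## => #  t=3,i=8
  [26] ##.#. => #  t=0,i=6
  [25] ##..# => #  t=1,i=14
  [24] ##... => #  t=3,i=13
  [23] #.### => #  t=0,i=2
  [22] #.##. => #  t=4,i=8
  [21] #.#.# => .  t=0,i=0
  [20] #.#.. => #  t=0,i=7
  [19] #..## => .  t=5,i=0
  [18] #..#. => #  t=0,i=9
  [17] #...# => #  t=0,i=12
  [16] #.... => .  t=2,i=8
  [15] .#### => .  t=0,i=3
  [14] .###. => #  t=4,i=12
  [13] .##.# => .  t=0,i=15
  [12] .##.. => .  t=5,i=15
  [11] .#.## => .  t=0,i=1
  [10] .#.#. => #  t=1,i=3
  [9] .#..# => #  t=0,i=8
  [8] .#... => #  t=0,i=11
  [7] ..### => #  t=2,i=12
  [6] ..##. => .  t=0,i=14
  [5] ..#.# => #  t=1,i=2
  [4] ..#.. => #  t=0,i=10
  [3] ...## => #  t=0,i=13
  [2] ...#. => #  t=4,i=5
  [1] ....# => #  t=2,i=10
  [0] ..... => #  t=2,i=9
  bits 01011111110101100100011110111111 = 1607878591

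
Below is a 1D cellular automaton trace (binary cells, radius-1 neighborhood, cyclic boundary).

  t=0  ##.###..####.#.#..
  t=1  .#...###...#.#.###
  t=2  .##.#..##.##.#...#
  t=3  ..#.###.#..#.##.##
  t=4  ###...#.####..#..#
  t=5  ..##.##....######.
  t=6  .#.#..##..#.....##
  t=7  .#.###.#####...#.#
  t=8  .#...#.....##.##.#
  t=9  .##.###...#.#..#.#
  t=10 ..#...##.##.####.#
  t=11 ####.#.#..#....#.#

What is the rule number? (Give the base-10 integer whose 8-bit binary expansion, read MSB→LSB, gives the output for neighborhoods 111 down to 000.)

  [7] ### => .  t=0,i=4
  [6] ##. => #  t=0,i=1
  [5] #.# => .  t=0,i=2
  [4] #.. => #  t=0,i=6
  [3] .## => .  t=0,i=0
  [2] .#. => #  t=0,i=13
  [1] ..# => #  t=0,i=7
  [0] ... => .  t=1,i=3
  bits 01010110 = 86

86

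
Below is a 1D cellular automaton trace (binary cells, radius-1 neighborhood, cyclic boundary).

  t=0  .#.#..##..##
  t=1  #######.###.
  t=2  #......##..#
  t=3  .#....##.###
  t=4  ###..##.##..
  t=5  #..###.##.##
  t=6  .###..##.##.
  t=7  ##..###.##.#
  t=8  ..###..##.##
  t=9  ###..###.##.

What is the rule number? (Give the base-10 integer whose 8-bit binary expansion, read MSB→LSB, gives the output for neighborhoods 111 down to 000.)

  nb ###: next=.  (t=1,i=1, bit7=0)
  nb ##.: next=.  (t=0,i=7, bit6=0)
  nb #.#: next=#  (t=0,i=0, bit5=1)
  nb #..: next=#  (t=0,i=4, bit4=1)
  nb .##: next=#  (t=0,i=6, bit3=1)
  nb .#.: next=#  (t=0,i=1, bit2=1)
  nb ..#: next=#  (t=0,i=5, bit1=1)
  nb ...: next=.  (t=2,i=2, bit0=0)
  bits 00111110 = 62

62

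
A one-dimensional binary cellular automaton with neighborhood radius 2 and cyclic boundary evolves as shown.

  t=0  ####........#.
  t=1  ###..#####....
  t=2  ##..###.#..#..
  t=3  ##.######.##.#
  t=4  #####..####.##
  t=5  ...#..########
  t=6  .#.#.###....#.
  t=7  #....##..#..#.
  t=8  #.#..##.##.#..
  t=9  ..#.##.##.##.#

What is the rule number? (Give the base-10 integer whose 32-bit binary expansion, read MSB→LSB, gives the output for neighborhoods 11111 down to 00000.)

1826607313

  nb #####: next=.  (t=1,i=7, bit31=0)
  nb ####.: next=#  (t=0,i=2, bit30=1)
  nb ###.#: next=#  (t=2,i=6, bit29=1)
  nb ###..: next=.  (t=0,i=3, bit28=0)
  nb ##.##: next=#  (t=3,i=2, bit27=1)
  nb ##.#.: next=#  (t=2,i=7, bit26=1)
  nb ##..#: next=.  (t=1,i=3, bit25=0)
  nb ##...: next=.  (t=0,i=4, bit24=0)
  nb #.###: next=#  (t=0,i=0, bit23=1)
  nb #.##.: next=#  (t=3,i=10, bit22=1)
  nb #.#.#: next=.  (t=6,i=3, bit21=0)
  nb #.#..: next=#  (t=2,i=8, bit20=1)
  nb #..##: next=#  (t=1,i=4, bit19=1)
  nb #..#.: next=#  (t=2,i=10, bit18=1)
  nb #...#: next=#  (t=5,i=1, bit17=1)
  nb #....: next=#  (t=0,i=5, bit16=1)
  nb .####: next=#  (t=0,i=1, bit15=1)
  nb .###.: next=#  (t=1,i=1, bit14=1)
  nb .##.#: next=.  (t=3,i=11, bit13=0)
  nb .##..: next=#  (t=2,i=1, bit12=1)
  nb .#.##: next=.  (t=0,i=13, bit11=0)
  nb .#.#.: next=.  (t=6,i=2, bit10=0)
  nb .#..#: next=.  (t=2,i=9, bit9=0)
  nb .#...: next=.  (t=7,i=1, bit8=0)
  nb ..###: next=#  (t=1,i=0, bit7=1)
  nb ..##.: next=#  (t=2,i=0, bit6=1)
  nb ..#.#: next=.  (t=0,i=12, bit5=0)
  nb ..#..: next=#  (t=2,i=11, bit4=1)
  nb ...##: next=.  (t=1,i=13, bit3=0)
  nb ...#.: next=.  (t=0,i=11, bit2=0)
  nb ....#: next=.  (t=0,i=10, bit1=0)
  nb .....: next=#  (t=0,i=6, bit0=1)
  bits 01101100110111111101000011010001 = 1826607313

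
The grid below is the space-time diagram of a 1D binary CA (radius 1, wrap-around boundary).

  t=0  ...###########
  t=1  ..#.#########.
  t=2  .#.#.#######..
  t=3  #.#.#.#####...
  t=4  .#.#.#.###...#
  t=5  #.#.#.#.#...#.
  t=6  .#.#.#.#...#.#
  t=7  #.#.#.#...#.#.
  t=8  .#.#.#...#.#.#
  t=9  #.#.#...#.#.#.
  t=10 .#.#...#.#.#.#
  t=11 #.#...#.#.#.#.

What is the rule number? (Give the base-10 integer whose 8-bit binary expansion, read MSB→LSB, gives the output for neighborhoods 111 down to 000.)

162

  nb ###: next=#  (t=0,i=4, bit7=1)
  nb ##.: next=.  (t=0,i=13, bit6=0)
  nb #.#: next=#  (t=1,i=3, bit5=1)
  nb #..: next=.  (t=0,i=0, bit4=0)
  nb .##: next=.  (t=0,i=3, bit3=0)
  nb .#.: next=.  (t=1,i=2, bit2=0)
  nb ..#: next=#  (t=0,i=2, bit1=1)
  nb ...: next=.  (t=0,i=1, bit0=0)
  bits 10100010 = 162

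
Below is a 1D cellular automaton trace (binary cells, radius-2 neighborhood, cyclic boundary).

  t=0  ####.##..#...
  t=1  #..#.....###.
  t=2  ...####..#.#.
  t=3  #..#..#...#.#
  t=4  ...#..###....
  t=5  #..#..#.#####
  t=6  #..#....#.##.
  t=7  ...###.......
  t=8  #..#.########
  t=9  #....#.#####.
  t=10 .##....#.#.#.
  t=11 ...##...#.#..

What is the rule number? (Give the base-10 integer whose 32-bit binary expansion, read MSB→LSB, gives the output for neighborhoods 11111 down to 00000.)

2978153873

  #####|#  b31=1 t=5,i=10
  ####.|.  b30=0 t=0,i=2
  ###.#|#  b29=1 t=0,i=3
  ###..|#  b28=1 t=2,i=6
  ##.##|.  b27=0 t=0,i=4
  ##.#.|.  b26=0 t=1,i=12
  ##..#|.  b25=0 t=0,i=7
  ##...|#  b24=1 t=4,i=9
  #.###|#  b23=1 t=5,i=8
  #.##.|.  b22=0 t=0,i=5
  #.#.#|.  b21=0 t=10,i=9
  #.#..|.  b20=0 t=1,i=0
  #..##|.  b19=0 t=4,i=5
  #..#.|.  b18=0 t=0,i=8
  #...#|#  b17=1 t=0,i=11
  #....|#  b16=1 t=1,i=5
  .####|.  b15=0 t=0,i=1
  .###.|.  b14=0 t=1,i=10
  .##.#|.  b13=0 t=6,i=11
  .##..|.  b12=0 t=0,i=6
  .#.##|.  b11=0 t=3,i=11
  .#.#.|#  b10=1 t=2,i=10
  .#..#|.  b9=0 t=1,i=1
  .#...|#  b8=1 t=0,i=10
  ..###|#  b7=1 t=0,i=0
  ..##.|.  b6=0 t=10,i=1
  ..#.#|.  b5=0 t=2,i=9
  ..#..|#  b4=1 t=0,i=9
  ...##|.  b3=0 t=0,i=12
  ...#.|.  b2=0 t=3,i=9
  ....#|.  b1=0 t=1,i=7
  .....|#  b0=1 t=1,i=6
  bits 10110001100000110000010110010001 = 2978153873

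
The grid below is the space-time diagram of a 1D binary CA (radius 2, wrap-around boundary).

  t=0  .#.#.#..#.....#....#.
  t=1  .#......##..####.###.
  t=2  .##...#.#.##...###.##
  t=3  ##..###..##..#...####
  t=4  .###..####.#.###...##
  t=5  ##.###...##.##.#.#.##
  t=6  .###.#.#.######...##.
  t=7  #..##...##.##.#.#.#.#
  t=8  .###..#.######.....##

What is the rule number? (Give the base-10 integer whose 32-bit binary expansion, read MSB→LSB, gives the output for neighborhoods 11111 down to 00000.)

3200919926

  [31] ##### => #  t=3,i=19
  [30] ####. => .  t=1,i=14
  [29] ###.# => #  t=1,i=15
  [28] ###.. => #  t=1,i=19
  [27] ##.## => #  t=1,i=16
  [26] ##.#. => #  t=4,i=10
  [25] ##..# => #  t=1,i=10
  [24] ##... => .  t=2,i=3
  [23] #.### => #  t=1,i=17
  [22] #.##. => #  t=2,i=1
  [21] #.#.# => .  t=0,i=3
  [20] #.#.. => .  t=0,i=5
  [19] #..## => #  t=1,i=11
  [18] #..#. => .  t=0,i=0
  [17] #...# => #  t=2,i=4
  [16] #.... => .  t=0,i=10
  [15] .#### => .  t=1,i=13
  [14] .###. => .  t=1,i=18
  [13] .##.# => #  t=2,i=20
  [12] .##.. => .  t=1,i=9
  [11] .#.## => #  t=2,i=9
  [10] .#.#. => .  t=0,i=2
  [9] .#..# => .  t=0,i=6
  [8] .#... => #  t=0,i=9
  [7] ..### => .  t=1,i=12
  [6] ..##. => #  t=1,i=8
  [5] ..#.# => #  t=0,i=1
  [4] ..#.. => #  t=0,i=8
  [3] ...## => .  t=1,i=7
  [2] ...#. => #  t=0,i=13
  [1] ....# => #  t=0,i=12
  [0] ..... => .  t=0,i=11
  bits 10111110110010100010100101110110 = 3200919926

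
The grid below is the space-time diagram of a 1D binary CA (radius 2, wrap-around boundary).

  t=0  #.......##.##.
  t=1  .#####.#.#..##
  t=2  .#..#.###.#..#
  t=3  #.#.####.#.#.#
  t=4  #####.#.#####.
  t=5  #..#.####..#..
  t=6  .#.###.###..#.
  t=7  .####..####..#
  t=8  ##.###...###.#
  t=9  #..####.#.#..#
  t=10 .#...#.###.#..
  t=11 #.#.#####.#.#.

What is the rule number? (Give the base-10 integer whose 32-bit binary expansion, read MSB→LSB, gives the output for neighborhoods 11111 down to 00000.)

  ##### -> .   bit 31 = 0  t=1,i=3
  ####. -> #   bit 30 = 1  t=1,i=4
  ###.# -> .   bit 29 = 0  t=1,i=5
  ###.. -> #   bit 28 = 1  t=5,i=8
  ##.## -> .   bit 27 = 0  t=0,i=10
  ##.#. -> #   bit 26 = 1  t=0,i=13
  ##..# -> #   bit 25 = 1  t=5,i=9
  ##... -> #   bit 24 = 1  t=8,i=6
  #.### -> #   bit 23 = 1  t=1,i=1
  #.##. -> .   bit 22 = 0  t=0,i=11
  #.#.# -> #   bit 21 = 1  t=1,i=7
  #.#.. -> .   bit 20 = 0  t=0,i=0
  #..## -> .   bit 19 = 0  t=1,i=11
  #..#. -> .   bit 18 = 0  t=2,i=3
  #...# -> .   bit 17 = 0  t=8,i=7
  #.... -> #   bit 16 = 1  t=0,i=2
  .#### -> .   bit 15 = 0  t=1,i=2
  .###. -> #   bit 14 = 1  t=2,i=7
  .##.# -> #   bit 13 = 1  t=0,i=9
  .##.. -> .   bit 12 = 0  t=9,i=0
  .#.## -> #   bit 11 = 1  t=2,i=5
  .#.#. -> #   bit 10 = 1  t=1,i=8
  .#..# -> #   bit 9 = 1  t=1,i=10
  .#... -> #   bit 8 = 1  t=0,i=1
  ..### -> .   bit 7 = 0  t=7,i=7
  ..##. -> .   bit 6 = 0  t=0,i=8
  ..#.# -> #   bit 5 = 1  t=2,i=4
  ..#.. -> .   bit 4 = 0  t=5,i=0
  ...## -> #   bit 3 = 1  t=0,i=7
  ...#. -> #   bit 2 = 1  t=10,i=0
  ....# -> .   bit 1 = 0  t=0,i=6
  ..... -> #   bit 0 = 1  t=0,i=3
  bits 01010111101000010110111100101101 = 1470197549

1470197549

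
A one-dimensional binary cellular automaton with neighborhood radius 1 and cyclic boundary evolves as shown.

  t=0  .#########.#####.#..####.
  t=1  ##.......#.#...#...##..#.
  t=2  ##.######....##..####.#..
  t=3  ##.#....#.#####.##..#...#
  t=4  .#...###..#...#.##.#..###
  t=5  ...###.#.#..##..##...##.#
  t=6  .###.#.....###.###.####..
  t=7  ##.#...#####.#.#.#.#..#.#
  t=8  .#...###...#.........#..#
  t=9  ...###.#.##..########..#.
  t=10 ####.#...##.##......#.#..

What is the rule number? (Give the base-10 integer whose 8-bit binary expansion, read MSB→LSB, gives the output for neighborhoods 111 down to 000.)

  nb ###: next=.  (t=0,i=2, bit7=0)
  nb ##.: next=#  (t=0,i=9, bit6=1)
  nb #.#: next=.  (t=0,i=10, bit5=0)
  nb #..: next=.  (t=0,i=18, bit4=0)
  nb .##: next=#  (t=0,i=1, bit3=1)
  nb .#.: next=.  (t=0,i=17, bit2=0)
  nb ..#: next=#  (t=0,i=0, bit1=1)
  nb ...: next=#  (t=1,i=3, bit0=1)
  bits 01001011 = 75

75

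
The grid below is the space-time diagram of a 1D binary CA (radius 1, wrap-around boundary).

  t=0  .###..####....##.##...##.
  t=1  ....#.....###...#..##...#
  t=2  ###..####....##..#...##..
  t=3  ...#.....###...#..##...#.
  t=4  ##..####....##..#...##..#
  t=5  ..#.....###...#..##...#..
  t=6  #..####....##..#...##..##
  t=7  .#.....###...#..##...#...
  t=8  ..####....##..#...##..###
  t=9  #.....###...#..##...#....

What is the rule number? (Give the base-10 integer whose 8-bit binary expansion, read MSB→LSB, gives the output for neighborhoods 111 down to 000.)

49

  ###|.  b7=0 t=0,i=2
  ##.|.  b6=0 t=0,i=3
  #.#|#  b5=1 t=0,i=16
  #..|#  b4=1 t=0,i=4
  .##|.  b3=0 t=0,i=1
  .#.|.  b2=0 t=1,i=4
  ..#|.  b1=0 t=0,i=0
  ...|#  b0=1 t=0,i=11
  bits 00110001 = 49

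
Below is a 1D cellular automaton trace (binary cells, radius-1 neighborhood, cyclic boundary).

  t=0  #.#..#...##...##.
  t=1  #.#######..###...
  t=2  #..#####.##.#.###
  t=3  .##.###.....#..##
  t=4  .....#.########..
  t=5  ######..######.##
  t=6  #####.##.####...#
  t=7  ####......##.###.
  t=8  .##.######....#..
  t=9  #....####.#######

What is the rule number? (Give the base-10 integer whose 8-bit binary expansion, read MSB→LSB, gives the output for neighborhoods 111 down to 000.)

  nb ###: next=#  (t=1,i=3, bit7=1)
  nb ##.: next=.  (t=0,i=10, bit6=0)
  nb #.#: next=.  (t=0,i=1, bit5=0)
  nb #..: next=#  (t=0,i=3, bit4=1)
  nb .##: next=.  (t=0,i=9, bit3=0)
  nb .#.: next=#  (t=0,i=0, bit2=1)
  nb ..#: next=#  (t=0,i=4, bit1=1)
  nb ...: next=#  (t=0,i=7, bit0=1)
  bits 10010111 = 151

151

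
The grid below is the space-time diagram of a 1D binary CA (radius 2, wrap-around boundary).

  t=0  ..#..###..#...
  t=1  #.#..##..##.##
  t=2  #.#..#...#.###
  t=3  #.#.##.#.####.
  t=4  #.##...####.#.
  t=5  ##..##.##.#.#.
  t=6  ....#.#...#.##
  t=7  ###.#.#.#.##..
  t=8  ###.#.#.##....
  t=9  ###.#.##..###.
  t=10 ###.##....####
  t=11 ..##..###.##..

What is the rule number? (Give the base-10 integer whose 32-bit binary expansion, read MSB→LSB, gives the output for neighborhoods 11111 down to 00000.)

699910387

  nb #####: next=.  (t=10,i=0, bit31=0)
  nb ####.: next=.  (t=2,i=13, bit30=0)
  nb ###.#: next=#  (t=1,i=0, bit29=1)
  nb ###..: next=.  (t=0,i=7, bit28=0)
  nb ##.##: next=#  (t=1,i=11, bit27=1)
  nb ##.#.: next=.  (t=1,i=1, bit26=0)
  nb ##..#: next=.  (t=0,i=8, bit25=0)
  nb ##...: next=#  (t=4,i=4, bit24=1)
  nb #.###: next=#  (t=1,i=12, bit23=1)
  nb #.##.: next=.  (t=3,i=4, bit22=0)
  nb #.#.#: next=#  (t=3,i=0, bit21=1)
  nb #.#..: next=#  (t=1,i=2, bit20=1)
  nb #..##: next=.  (t=0,i=4, bit19=0)
  nb #..#.: next=#  (t=0,i=9, bit18=1)
  nb #...#: next=#  (t=2,i=7, bit17=1)
  nb #....: next=#  (t=0,i=12, bit16=1)
  nb .####: next=#  (t=2,i=12, bit15=1)
  nb .###.: next=#  (t=0,i=6, bit14=1)
  nb .##.#: next=.  (t=1,i=10, bit13=0)
  nb .##..: next=.  (t=1,i=6, bit12=0)
  nb .#.##: next=#  (t=2,i=10, bit11=1)
  nb .#.#.: next=.  (t=3,i=1, bit10=0)
  nb .#..#: next=.  (t=0,i=3, bit9=0)
  nb .#...: next=.  (t=0,i=11, bit8=0)
  nb ..###: next=#  (t=0,i=5, bit7=1)
  nb ..##.: next=#  (t=1,i=5, bit6=1)
  nb ..#.#: next=#  (t=2,i=9, bit5=1)
  nb ..#..: next=#  (t=0,i=2, bit4=1)
  nb ...##: next=.  (t=4,i=6, bit3=0)
  nb ...#.: next=.  (t=0,i=1, bit2=0)
  nb ....#: next=#  (t=0,i=0, bit1=1)
  nb .....: next=#  (t=0,i=13, bit0=1)
  bits 00101001101101111100100011110011 = 699910387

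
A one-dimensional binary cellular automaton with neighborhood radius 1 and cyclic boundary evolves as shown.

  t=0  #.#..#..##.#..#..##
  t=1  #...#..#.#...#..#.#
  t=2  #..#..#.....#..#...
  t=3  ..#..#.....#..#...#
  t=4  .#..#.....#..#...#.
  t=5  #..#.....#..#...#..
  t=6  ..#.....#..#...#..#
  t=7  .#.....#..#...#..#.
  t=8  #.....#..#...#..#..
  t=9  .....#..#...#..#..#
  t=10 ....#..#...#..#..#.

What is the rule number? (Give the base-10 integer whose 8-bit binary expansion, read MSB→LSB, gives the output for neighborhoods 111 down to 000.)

  [7] ### => #  t=0,i=18
  [6] ##. => #  t=0,i=0
  [5] #.# => .  t=0,i=1
  [4] #.. => .  t=0,i=3
  [3] .## => .  t=0,i=8
  [2] .#. => .  t=0,i=2
  [1] ..# => #  t=0,i=4
  [0] ... => .  t=1,i=2
  bits 11000010 = 194

194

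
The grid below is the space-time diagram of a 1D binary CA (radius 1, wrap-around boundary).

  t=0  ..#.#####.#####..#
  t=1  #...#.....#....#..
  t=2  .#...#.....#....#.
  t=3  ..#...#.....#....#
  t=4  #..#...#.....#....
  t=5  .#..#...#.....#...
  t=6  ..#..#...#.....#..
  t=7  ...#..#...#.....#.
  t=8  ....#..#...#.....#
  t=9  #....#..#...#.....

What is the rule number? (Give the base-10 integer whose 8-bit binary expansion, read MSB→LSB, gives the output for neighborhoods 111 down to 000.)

  [7] ### => .  t=0,i=5
  [6] ##. => .  t=0,i=8
  [5] #.# => .  t=0,i=3
  [4] #.. => #  t=0,i=0
  [3] .## => #  t=0,i=4
  [2] .#. => .  t=0,i=2
  [1] ..# => .  t=0,i=1
  [0] ... => .  t=1,i=2
  bits 00011000 = 24

24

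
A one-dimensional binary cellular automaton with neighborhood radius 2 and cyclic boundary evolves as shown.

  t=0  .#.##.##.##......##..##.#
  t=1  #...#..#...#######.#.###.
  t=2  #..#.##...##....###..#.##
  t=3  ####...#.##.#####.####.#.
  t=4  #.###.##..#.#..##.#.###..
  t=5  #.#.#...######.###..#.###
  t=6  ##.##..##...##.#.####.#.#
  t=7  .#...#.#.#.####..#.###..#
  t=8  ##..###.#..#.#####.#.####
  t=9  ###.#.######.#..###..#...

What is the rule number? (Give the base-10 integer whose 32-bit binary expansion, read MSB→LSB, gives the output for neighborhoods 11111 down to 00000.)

  ##### -> .   bit 31 = 0  t=1,i=13
  ####. -> #   bit 30 = 1  t=1,i=16
  ###.# -> #   bit 29 = 1  t=1,i=17
  ###.. -> #   bit 28 = 1  t=2,i=0
  ##.## -> .   bit 27 = 0  t=0,i=5
  ##.#. -> #   bit 26 = 1  t=0,i=23
  ##..# -> #   bit 25 = 1  t=0,i=19
  ##... -> #   bit 24 = 1  t=0,i=11
  #.### -> #   bit 23 = 1  t=1,i=21
  #.##. -> .   bit 22 = 0  t=0,i=3
  #.#.# -> .   bit 21 = 0  t=0,i=1
  #.#.. -> #   bit 20 = 1  t=1,i=0
  #..## -> .   bit 19 = 0  t=0,i=20
  #..#. -> #   bit 18 = 1  t=1,i=6
  #...# -> .   bit 17 = 0  t=1,i=2
  #.... -> #   bit 16 = 1  t=0,i=12
  .#### -> .   bit 15 = 0  t=1,i=12
  .###. -> .   bit 14 = 0  t=1,i=22
  .##.# -> #   bit 13 = 1  t=0,i=4
  .##.. -> .   bit 12 = 0  t=0,i=10
  .#.## -> .   bit 11 = 0  t=0,i=2
  .#.#. -> #   bit 10 = 1  t=0,i=0
  .#..# -> #   bit 9 = 1  t=1,i=5
  .#... -> .   bit 8 = 0  t=1,i=1
  ..### -> #   bit 7 = 1  t=1,i=11
  ..##. -> #   bit 6 = 1  t=0,i=17
  ..#.# -> #   bit 5 = 1  t=2,i=3
  ..#.. -> .   bit 4 = 0  t=1,i=4
  ...## -> #   bit 3 = 1  t=0,i=16
  ...#. -> #   bit 2 = 1  t=1,i=3
  ....# -> #   bit 1 = 1  t=0,i=15
  ..... -> #   bit 0 = 1  t=0,i=13
  bits 01110111100101010010011011101111 = 2006263535

2006263535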